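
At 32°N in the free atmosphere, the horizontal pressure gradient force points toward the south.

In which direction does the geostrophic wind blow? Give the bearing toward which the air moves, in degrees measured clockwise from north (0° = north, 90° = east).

270°

The pressure-gradient force points toward the south (bearing 180°).
Geostrophic balance: in the Northern Hemisphere the Coriolis force deflects motion to the right, so the geostrophic wind blows 90° to the right of the pressure-gradient force (low pressure on the left).
Rotating 180° by 90° clockwise gives 270° — the wind blows toward the west.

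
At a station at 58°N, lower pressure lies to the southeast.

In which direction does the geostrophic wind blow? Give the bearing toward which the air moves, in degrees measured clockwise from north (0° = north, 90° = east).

225°

The pressure-gradient force points toward the southeast (bearing 135°).
Geostrophic balance: in the Northern Hemisphere the Coriolis force deflects motion to the right, so the geostrophic wind blows 90° to the right of the pressure-gradient force (low pressure on the left).
Rotating 135° by 90° clockwise gives 225° — the wind blows toward the southwest.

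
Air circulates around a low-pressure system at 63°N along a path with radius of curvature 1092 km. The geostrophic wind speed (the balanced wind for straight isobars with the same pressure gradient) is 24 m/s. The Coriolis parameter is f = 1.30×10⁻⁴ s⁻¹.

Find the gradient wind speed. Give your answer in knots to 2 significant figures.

41 knots

Around a low, centrifugal force acts outward with Coriolis, so pressure-gradient force balances both:
(1/ρ)|∂P/∂n| = fV + V²/R  →  V² + fR·V − fR·V_g = 0
With fR = 1.30×10⁻⁴ × 1092×10³ m = 142 m/s:
V = [−fR + √((fR)² + 4 fR V_g)]/2 = [−142 + √(142² + 4×142×24)]/2 = 20.9 m/s
Subgeostrophic (V < V_g = 24 m/s), as expected around a low.
Converting: 20.9 m/s × 1.944 = 41 knots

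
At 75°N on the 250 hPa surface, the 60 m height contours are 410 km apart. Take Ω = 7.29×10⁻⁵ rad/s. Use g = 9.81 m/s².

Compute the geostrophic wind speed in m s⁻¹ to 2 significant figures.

10 m s⁻¹

Coriolis parameter at 75°N:
f = 2Ω sin φ = 2 × 7.29×10⁻⁵ × sin 75° = 1.41×10⁻⁴ s⁻¹
Height gradient: |∂Z/∂n| = 60 m / 410000 m = 1.46×10⁻⁴
On a pressure surface, geostrophic balance gives V_g = (g/f)|∂Z/∂n|:
V_g = 9.81 × 1.46×10⁻⁴ / 1.41×10⁻⁴ = 10.2 m/s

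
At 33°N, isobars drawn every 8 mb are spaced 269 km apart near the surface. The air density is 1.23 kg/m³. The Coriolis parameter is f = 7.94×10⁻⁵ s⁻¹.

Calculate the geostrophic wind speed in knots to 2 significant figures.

59 knots

Pressure gradient: |∂P/∂n| = 800 Pa / 269000 m = 2.97×10⁻³ Pa/m
Geostrophic balance (pressure-gradient force = Coriolis force):
V_g = (1/(fρ)) |∂P/∂n| = 2.97×10⁻³ / (7.94×10⁻⁵ × 1.23) = 30.5 m/s
Converting: 30.5 m/s × 1.944 = 59 knots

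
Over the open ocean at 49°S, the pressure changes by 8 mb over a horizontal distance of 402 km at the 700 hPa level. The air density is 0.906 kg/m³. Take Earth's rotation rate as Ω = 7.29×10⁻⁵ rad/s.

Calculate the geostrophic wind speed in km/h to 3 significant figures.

71.9 km/h

Coriolis parameter at 49°S:
f = 2Ω sin φ = 2 × 7.29×10⁻⁵ × sin 49° = 1.10×10⁻⁴ s⁻¹
Pressure gradient: |∂P/∂n| = 800 Pa / 402000 m = 1.99×10⁻³ Pa/m
Geostrophic balance (pressure-gradient force = Coriolis force):
V_g = (1/(fρ)) |∂P/∂n| = 1.99×10⁻³ / (1.10×10⁻⁴ × 0.906) = 20.0 m/s
Converting: 20.0 m/s × 3.6 = 71.9 km/h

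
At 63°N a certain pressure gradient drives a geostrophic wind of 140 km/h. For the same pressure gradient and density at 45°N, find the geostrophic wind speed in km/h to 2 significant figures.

With the same pressure gradient and density, V_g ∝ 1/f ∝ 1/sin φ.
V₂ = V₁ · sin φ₁ / sin φ₂ = 140 × sin 63° / sin 45°
V₂ = 140 × 0.8910/0.7071 = 180 km/h

180 km/h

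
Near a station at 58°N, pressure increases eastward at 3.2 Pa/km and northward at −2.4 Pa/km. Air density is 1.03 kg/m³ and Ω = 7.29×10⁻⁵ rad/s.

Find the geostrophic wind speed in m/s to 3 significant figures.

31.4 m/s

Coriolis parameter at 58°N:
f = 2Ω sin φ = 2 × 7.29×10⁻⁵ × sin 58° = 1.24×10⁻⁴ s⁻¹
Component geostrophic relations (x east, y north):
u_g = −(1/(fρ)) ∂P/∂y,  v_g = (1/(fρ)) ∂P/∂x
u_g = −(−2.4×10⁻³)/(1.24×10⁻⁴ × 1.03) = 18.8 m/s;  v_g = (3.2×10⁻³)/(1.24×10⁻⁴ × 1.03) = 25.1 m/s
|V_g| = √(u_g² + v_g²) = 31.4 m/s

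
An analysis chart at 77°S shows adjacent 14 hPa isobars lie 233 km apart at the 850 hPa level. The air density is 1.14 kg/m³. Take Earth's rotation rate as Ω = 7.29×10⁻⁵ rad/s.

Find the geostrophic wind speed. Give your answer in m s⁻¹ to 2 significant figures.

37 m s⁻¹

Coriolis parameter at 77°S:
f = 2Ω sin φ = 2 × 7.29×10⁻⁵ × sin 77° = 1.42×10⁻⁴ s⁻¹
Pressure gradient: |∂P/∂n| = 1400 Pa / 233000 m = 6.01×10⁻³ Pa/m
Geostrophic balance (pressure-gradient force = Coriolis force):
V_g = (1/(fρ)) |∂P/∂n| = 6.01×10⁻³ / (1.42×10⁻⁴ × 1.14) = 37.1 m/s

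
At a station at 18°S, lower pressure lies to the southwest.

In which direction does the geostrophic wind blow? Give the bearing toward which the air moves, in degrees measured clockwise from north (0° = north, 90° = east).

135°

The pressure-gradient force points toward the southwest (bearing 225°).
Geostrophic balance: in the Southern Hemisphere the Coriolis force deflects motion to the left, so the geostrophic wind blows 90° to the left of the pressure-gradient force (low pressure on the right).
Rotating 225° by 90° counterclockwise gives 135° — the wind blows toward the southeast.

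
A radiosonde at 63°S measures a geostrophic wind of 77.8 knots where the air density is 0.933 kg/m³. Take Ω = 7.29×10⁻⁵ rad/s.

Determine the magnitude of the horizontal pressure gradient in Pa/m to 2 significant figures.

4.9×10⁻³ Pa/m

Coriolis parameter at 63°S:
f = 2Ω sin φ = 2 × 7.29×10⁻⁵ × sin 63° = 1.30×10⁻⁴ s⁻¹
Wind speed in SI: 77.8 knots = 40.0 m/s
Geostrophic balance rearranged: |∂P/∂n| = f ρ V_g
|∂P/∂n| = 1.30×10⁻⁴ × 0.933 × 40.0 = 4.85×10⁻³ Pa/m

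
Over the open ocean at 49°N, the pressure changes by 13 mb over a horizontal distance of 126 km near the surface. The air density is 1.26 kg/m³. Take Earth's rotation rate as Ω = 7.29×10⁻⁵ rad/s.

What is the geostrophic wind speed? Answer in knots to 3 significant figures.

Coriolis parameter at 49°N:
f = 2Ω sin φ = 2 × 7.29×10⁻⁵ × sin 49° = 1.10×10⁻⁴ s⁻¹
Pressure gradient: |∂P/∂n| = 1300 Pa / 126000 m = 1.03×10⁻² Pa/m
Geostrophic balance (pressure-gradient force = Coriolis force):
V_g = (1/(fρ)) |∂P/∂n| = 1.03×10⁻² / (1.10×10⁻⁴ × 1.26) = 74.4 m/s
Converting: 74.4 m/s × 1.944 = 145 knots

145 knots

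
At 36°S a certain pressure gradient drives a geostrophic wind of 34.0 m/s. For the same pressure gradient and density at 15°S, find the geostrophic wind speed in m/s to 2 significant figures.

With the same pressure gradient and density, V_g ∝ 1/f ∝ 1/sin φ.
V₂ = V₁ · sin φ₁ / sin φ₂ = 34.0 × sin 36° / sin 15°
V₂ = 34.0 × 0.5878/0.2588 = 77 m/s

77 m/s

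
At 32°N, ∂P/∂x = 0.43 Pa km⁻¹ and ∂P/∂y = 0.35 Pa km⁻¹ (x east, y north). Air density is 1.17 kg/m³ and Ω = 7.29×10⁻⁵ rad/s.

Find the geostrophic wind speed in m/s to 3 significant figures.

6.13 m/s

Coriolis parameter at 32°N:
f = 2Ω sin φ = 2 × 7.29×10⁻⁵ × sin 32° = 7.73×10⁻⁵ s⁻¹
Component geostrophic relations (x east, y north):
u_g = −(1/(fρ)) ∂P/∂y,  v_g = (1/(fρ)) ∂P/∂x
u_g = −(0.35×10⁻³)/(7.73×10⁻⁵ × 1.17) = −3.87 m/s;  v_g = (0.43×10⁻³)/(7.73×10⁻⁵ × 1.17) = 4.76 m/s
|V_g| = √(u_g² + v_g²) = 6.13 m/s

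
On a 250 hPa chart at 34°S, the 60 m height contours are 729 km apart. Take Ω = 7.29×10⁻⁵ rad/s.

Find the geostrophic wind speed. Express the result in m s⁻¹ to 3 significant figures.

Coriolis parameter at 34°S:
f = 2Ω sin φ = 2 × 7.29×10⁻⁵ × sin 34° = 8.15×10⁻⁵ s⁻¹
Height gradient: |∂Z/∂n| = 60 m / 729000 m = 8.23×10⁻⁵
On a pressure surface, geostrophic balance gives V_g = (g/f)|∂Z/∂n|:
V_g = 9.81 × 8.23×10⁻⁵ / 8.15×10⁻⁵ = 9.90 m/s

9.90 m s⁻¹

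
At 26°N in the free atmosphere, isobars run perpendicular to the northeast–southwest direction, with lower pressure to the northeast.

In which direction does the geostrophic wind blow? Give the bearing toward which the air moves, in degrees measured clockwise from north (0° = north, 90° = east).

The pressure-gradient force points toward the northeast (bearing 045°).
Geostrophic balance: in the Northern Hemisphere the Coriolis force deflects motion to the right, so the geostrophic wind blows 90° to the right of the pressure-gradient force (low pressure on the left).
Rotating 045° by 90° clockwise gives 135° — the wind blows toward the southeast.

135°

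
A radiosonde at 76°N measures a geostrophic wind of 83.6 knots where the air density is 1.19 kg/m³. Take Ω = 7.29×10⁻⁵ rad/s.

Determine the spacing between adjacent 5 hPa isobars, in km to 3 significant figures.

69.1 km

Coriolis parameter at 76°N:
f = 2Ω sin φ = 2 × 7.29×10⁻⁵ × sin 76° = 1.41×10⁻⁴ s⁻¹
Wind speed in SI: 83.6 knots = 43.0 m/s
Geostrophic balance rearranged: |∂P/∂n| = f ρ V_g
|∂P/∂n| = 1.41×10⁻⁴ × 1.19 × 43.0 = 7.24×10⁻³ Pa/m
Isobar spacing: Δn = ΔP/|∂P/∂n| = 500 Pa / 7.24×10⁻³ Pa/m = 69058 m ≈ 69.1 km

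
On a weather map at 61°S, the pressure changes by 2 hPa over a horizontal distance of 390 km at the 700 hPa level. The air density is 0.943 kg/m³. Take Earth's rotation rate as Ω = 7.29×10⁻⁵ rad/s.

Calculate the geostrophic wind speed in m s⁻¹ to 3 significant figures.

4.26 m s⁻¹

Coriolis parameter at 61°S:
f = 2Ω sin φ = 2 × 7.29×10⁻⁵ × sin 61° = 1.28×10⁻⁴ s⁻¹
Pressure gradient: |∂P/∂n| = 200 Pa / 390000 m = 5.13×10⁻⁴ Pa/m
Geostrophic balance (pressure-gradient force = Coriolis force):
V_g = (1/(fρ)) |∂P/∂n| = 5.13×10⁻⁴ / (1.28×10⁻⁴ × 0.943) = 4.26 m/s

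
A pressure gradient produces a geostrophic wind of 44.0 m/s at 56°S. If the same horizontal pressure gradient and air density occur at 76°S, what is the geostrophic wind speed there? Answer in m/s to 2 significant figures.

38 m/s

With the same pressure gradient and density, V_g ∝ 1/f ∝ 1/sin φ.
V₂ = V₁ · sin φ₁ / sin φ₂ = 44.0 × sin 56° / sin 76°
V₂ = 44.0 × 0.8290/0.9703 = 38 m/s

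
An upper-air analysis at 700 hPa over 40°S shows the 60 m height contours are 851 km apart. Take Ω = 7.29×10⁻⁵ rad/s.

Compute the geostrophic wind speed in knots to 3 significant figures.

Coriolis parameter at 40°S:
f = 2Ω sin φ = 2 × 7.29×10⁻⁵ × sin 40° = 9.37×10⁻⁵ s⁻¹
Height gradient: |∂Z/∂n| = 60 m / 851000 m = 7.05×10⁻⁵
On a pressure surface, geostrophic balance gives V_g = (g/f)|∂Z/∂n|:
V_g = 9.81 × 7.05×10⁻⁵ / 9.37×10⁻⁵ = 7.38 m/s
Converting: 7.38 m/s × 1.944 = 14.3 knots

14.3 knots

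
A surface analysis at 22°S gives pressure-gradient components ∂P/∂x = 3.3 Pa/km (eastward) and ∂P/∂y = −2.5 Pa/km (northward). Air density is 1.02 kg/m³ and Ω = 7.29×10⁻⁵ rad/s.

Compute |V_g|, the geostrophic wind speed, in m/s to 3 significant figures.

Coriolis parameter at 22°S:
f = 2Ω sin φ = 2 × 7.29×10⁻⁵ × sin 22° = 5.46×10⁻⁵ s⁻¹
In the Southern Hemisphere f is negative: f = −5.46×10⁻⁵ s⁻¹.
Component geostrophic relations (x east, y north):
u_g = −(1/(fρ)) ∂P/∂y,  v_g = (1/(fρ)) ∂P/∂x
u_g = −(−2.5×10⁻³)/(−5.46×10⁻⁵ × 1.02) = −44.9 m/s;  v_g = (3.3×10⁻³)/(−5.46×10⁻⁵ × 1.02) = −59.2 m/s
|V_g| = √(u_g² + v_g²) = 74.3 m/s

74.3 m/s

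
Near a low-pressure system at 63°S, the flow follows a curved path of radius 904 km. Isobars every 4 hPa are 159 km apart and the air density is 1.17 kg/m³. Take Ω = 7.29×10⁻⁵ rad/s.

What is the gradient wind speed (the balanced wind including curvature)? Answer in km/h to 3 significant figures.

53.0 km/h

Coriolis parameter at 63°S:
f = 2Ω sin φ = 2 × 7.29×10⁻⁵ × sin 63° = 1.30×10⁻⁴ s⁻¹
Pressure gradient: |∂P/∂n| = 400 Pa / 159000 m = 2.52×10⁻³ Pa/m
Geostrophic speed: V_g = |∂P/∂n|/(fρ) = 2.52×10⁻³/(1.30×10⁻⁴ × 1.17) = 16.6 m/s
Around a low, centrifugal force acts outward with Coriolis, so pressure-gradient force balances both:
(1/ρ)|∂P/∂n| = fV + V²/R  →  V² + fR·V − fR·V_g = 0
With fR = 1.30×10⁻⁴ × 904×10³ m = 117 m/s:
V = [−fR + √((fR)² + 4 fR V_g)]/2 = [−117 + √(117² + 4×117×16.6)]/2 = 14.7 m/s
Subgeostrophic (V < V_g = 16.6 m/s), as expected around a low.
Converting: 14.7 m/s × 3.6 = 53.0 km/h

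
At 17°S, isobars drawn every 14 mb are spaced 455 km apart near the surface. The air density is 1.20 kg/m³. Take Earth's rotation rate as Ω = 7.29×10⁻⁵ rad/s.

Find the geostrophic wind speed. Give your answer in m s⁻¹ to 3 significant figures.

Coriolis parameter at 17°S:
f = 2Ω sin φ = 2 × 7.29×10⁻⁵ × sin 17° = 4.26×10⁻⁵ s⁻¹
Pressure gradient: |∂P/∂n| = 1400 Pa / 455000 m = 3.08×10⁻³ Pa/m
Geostrophic balance (pressure-gradient force = Coriolis force):
V_g = (1/(fρ)) |∂P/∂n| = 3.08×10⁻³ / (4.26×10⁻⁵ × 1.20) = 60.2 m/s

60.2 m s⁻¹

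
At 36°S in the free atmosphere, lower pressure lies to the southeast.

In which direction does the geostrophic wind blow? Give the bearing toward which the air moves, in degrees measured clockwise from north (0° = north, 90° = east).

The pressure-gradient force points toward the southeast (bearing 135°).
Geostrophic balance: in the Southern Hemisphere the Coriolis force deflects motion to the left, so the geostrophic wind blows 90° to the left of the pressure-gradient force (low pressure on the right).
Rotating 135° by 90° counterclockwise gives 045° — the wind blows toward the northeast.

045°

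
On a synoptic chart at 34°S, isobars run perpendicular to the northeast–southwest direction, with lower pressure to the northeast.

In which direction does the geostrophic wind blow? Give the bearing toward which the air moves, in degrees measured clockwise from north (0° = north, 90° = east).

315°

The pressure-gradient force points toward the northeast (bearing 045°).
Geostrophic balance: in the Southern Hemisphere the Coriolis force deflects motion to the left, so the geostrophic wind blows 90° to the left of the pressure-gradient force (low pressure on the right).
Rotating 045° by 90° counterclockwise gives 315° — the wind blows toward the northwest.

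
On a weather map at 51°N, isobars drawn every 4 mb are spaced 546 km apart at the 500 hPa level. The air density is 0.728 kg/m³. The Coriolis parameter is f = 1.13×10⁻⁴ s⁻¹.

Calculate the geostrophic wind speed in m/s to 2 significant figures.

Pressure gradient: |∂P/∂n| = 400 Pa / 546000 m = 7.33×10⁻⁴ Pa/m
Geostrophic balance (pressure-gradient force = Coriolis force):
V_g = (1/(fρ)) |∂P/∂n| = 7.33×10⁻⁴ / (1.13×10⁻⁴ × 0.728) = 8.91 m/s

8.9 m/s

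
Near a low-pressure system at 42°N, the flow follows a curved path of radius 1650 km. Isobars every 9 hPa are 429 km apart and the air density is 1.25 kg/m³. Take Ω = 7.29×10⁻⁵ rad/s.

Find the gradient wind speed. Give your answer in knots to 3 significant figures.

Coriolis parameter at 42°N:
f = 2Ω sin φ = 2 × 7.29×10⁻⁵ × sin 42° = 9.76×10⁻⁵ s⁻¹
Pressure gradient: |∂P/∂n| = 900 Pa / 429000 m = 2.10×10⁻³ Pa/m
Geostrophic speed: V_g = |∂P/∂n|/(fρ) = 2.10×10⁻³/(9.76×10⁻⁵ × 1.25) = 17.2 m/s
Around a low, centrifugal force acts outward with Coriolis, so pressure-gradient force balances both:
(1/ρ)|∂P/∂n| = fV + V²/R  →  V² + fR·V − fR·V_g = 0
With fR = 9.76×10⁻⁵ × 1650×10³ m = 161 m/s:
V = [−fR + √((fR)² + 4 fR V_g)]/2 = [−161 + √(161² + 4×161×17.2)]/2 = 15.7 m/s
Subgeostrophic (V < V_g = 17.2 m/s), as expected around a low.
Converting: 15.7 m/s × 1.944 = 30.5 knots

30.5 knots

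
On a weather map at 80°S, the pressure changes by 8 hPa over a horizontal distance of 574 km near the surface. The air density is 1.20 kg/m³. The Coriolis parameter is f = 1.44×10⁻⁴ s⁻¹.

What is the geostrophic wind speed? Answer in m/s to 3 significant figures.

8.07 m/s

Pressure gradient: |∂P/∂n| = 800 Pa / 574000 m = 1.39×10⁻³ Pa/m
Geostrophic balance (pressure-gradient force = Coriolis force):
V_g = (1/(fρ)) |∂P/∂n| = 1.39×10⁻³ / (1.44×10⁻⁴ × 1.20) = 8.07 m/s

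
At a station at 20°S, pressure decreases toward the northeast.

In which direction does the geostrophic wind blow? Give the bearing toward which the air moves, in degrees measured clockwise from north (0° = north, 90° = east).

The pressure-gradient force points toward the northeast (bearing 045°).
Geostrophic balance: in the Southern Hemisphere the Coriolis force deflects motion to the left, so the geostrophic wind blows 90° to the left of the pressure-gradient force (low pressure on the right).
Rotating 045° by 90° counterclockwise gives 315° — the wind blows toward the northwest.

315°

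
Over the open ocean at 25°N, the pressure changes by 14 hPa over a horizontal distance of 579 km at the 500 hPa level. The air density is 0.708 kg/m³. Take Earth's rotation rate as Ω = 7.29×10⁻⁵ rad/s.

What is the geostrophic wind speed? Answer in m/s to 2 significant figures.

Coriolis parameter at 25°N:
f = 2Ω sin φ = 2 × 7.29×10⁻⁵ × sin 25° = 6.16×10⁻⁵ s⁻¹
Pressure gradient: |∂P/∂n| = 1400 Pa / 579000 m = 2.42×10⁻³ Pa/m
Geostrophic balance (pressure-gradient force = Coriolis force):
V_g = (1/(fρ)) |∂P/∂n| = 2.42×10⁻³ / (6.16×10⁻⁵ × 0.708) = 55.4 m/s

55 m/s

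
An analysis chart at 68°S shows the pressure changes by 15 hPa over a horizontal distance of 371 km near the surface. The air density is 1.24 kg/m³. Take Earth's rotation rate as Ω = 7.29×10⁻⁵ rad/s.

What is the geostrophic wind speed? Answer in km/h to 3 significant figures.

Coriolis parameter at 68°S:
f = 2Ω sin φ = 2 × 7.29×10⁻⁵ × sin 68° = 1.35×10⁻⁴ s⁻¹
Pressure gradient: |∂P/∂n| = 1500 Pa / 371000 m = 4.04×10⁻³ Pa/m
Geostrophic balance (pressure-gradient force = Coriolis force):
V_g = (1/(fρ)) |∂P/∂n| = 4.04×10⁻³ / (1.35×10⁻⁴ × 1.24) = 24.1 m/s
Converting: 24.1 m/s × 3.6 = 86.8 km/h

86.8 km/h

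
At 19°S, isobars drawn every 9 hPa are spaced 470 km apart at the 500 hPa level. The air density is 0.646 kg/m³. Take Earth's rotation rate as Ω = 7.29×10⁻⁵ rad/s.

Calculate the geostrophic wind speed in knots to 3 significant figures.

121 knots

Coriolis parameter at 19°S:
f = 2Ω sin φ = 2 × 7.29×10⁻⁵ × sin 19° = 4.75×10⁻⁵ s⁻¹
Pressure gradient: |∂P/∂n| = 900 Pa / 470000 m = 1.91×10⁻³ Pa/m
Geostrophic balance (pressure-gradient force = Coriolis force):
V_g = (1/(fρ)) |∂P/∂n| = 1.91×10⁻³ / (4.75×10⁻⁵ × 0.646) = 62.4 m/s
Converting: 62.4 m/s × 1.944 = 121 knots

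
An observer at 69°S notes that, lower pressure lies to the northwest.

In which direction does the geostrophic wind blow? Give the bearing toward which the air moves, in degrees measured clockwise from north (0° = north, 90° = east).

225°

The pressure-gradient force points toward the northwest (bearing 315°).
Geostrophic balance: in the Southern Hemisphere the Coriolis force deflects motion to the left, so the geostrophic wind blows 90° to the left of the pressure-gradient force (low pressure on the right).
Rotating 315° by 90° counterclockwise gives 225° — the wind blows toward the southwest.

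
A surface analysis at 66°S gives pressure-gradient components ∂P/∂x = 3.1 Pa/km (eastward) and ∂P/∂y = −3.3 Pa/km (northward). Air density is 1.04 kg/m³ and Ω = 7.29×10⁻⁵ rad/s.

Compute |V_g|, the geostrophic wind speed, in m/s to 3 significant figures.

32.7 m/s

Coriolis parameter at 66°S:
f = 2Ω sin φ = 2 × 7.29×10⁻⁵ × sin 66° = 1.33×10⁻⁴ s⁻¹
In the Southern Hemisphere f is negative: f = −1.33×10⁻⁴ s⁻¹.
Component geostrophic relations (x east, y north):
u_g = −(1/(fρ)) ∂P/∂y,  v_g = (1/(fρ)) ∂P/∂x
u_g = −(−3.3×10⁻³)/(−1.33×10⁻⁴ × 1.04) = −23.8 m/s;  v_g = (3.1×10⁻³)/(−1.33×10⁻⁴ × 1.04) = −22.4 m/s
|V_g| = √(u_g² + v_g²) = 32.7 m/s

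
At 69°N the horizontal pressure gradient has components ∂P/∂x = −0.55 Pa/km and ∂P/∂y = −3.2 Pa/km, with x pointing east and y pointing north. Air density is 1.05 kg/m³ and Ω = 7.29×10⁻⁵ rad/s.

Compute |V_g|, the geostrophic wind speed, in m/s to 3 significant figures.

22.7 m/s

Coriolis parameter at 69°N:
f = 2Ω sin φ = 2 × 7.29×10⁻⁵ × sin 69° = 1.36×10⁻⁴ s⁻¹
Component geostrophic relations (x east, y north):
u_g = −(1/(fρ)) ∂P/∂y,  v_g = (1/(fρ)) ∂P/∂x
u_g = −(−3.2×10⁻³)/(1.36×10⁻⁴ × 1.05) = 22.4 m/s;  v_g = (−0.55×10⁻³)/(1.36×10⁻⁴ × 1.05) = −3.85 m/s
|V_g| = √(u_g² + v_g²) = 22.7 m/s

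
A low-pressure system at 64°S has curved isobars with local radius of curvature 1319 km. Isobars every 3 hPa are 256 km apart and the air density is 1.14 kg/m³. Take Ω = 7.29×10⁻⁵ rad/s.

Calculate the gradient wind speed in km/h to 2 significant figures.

27 km/h

Coriolis parameter at 64°S:
f = 2Ω sin φ = 2 × 7.29×10⁻⁵ × sin 64° = 1.31×10⁻⁴ s⁻¹
Pressure gradient: |∂P/∂n| = 300 Pa / 256000 m = 1.17×10⁻³ Pa/m
Geostrophic speed: V_g = |∂P/∂n|/(fρ) = 1.17×10⁻³/(1.31×10⁻⁴ × 1.14) = 7.84 m/s
Around a low, centrifugal force acts outward with Coriolis, so pressure-gradient force balances both:
(1/ρ)|∂P/∂n| = fV + V²/R  →  V² + fR·V − fR·V_g = 0
With fR = 1.31×10⁻⁴ × 1319×10³ m = 173 m/s:
V = [−fR + √((fR)² + 4 fR V_g)]/2 = [−173 + √(173² + 4×173×7.84)]/2 = 7.52 m/s
Subgeostrophic (V < V_g = 7.84 m/s), as expected around a low.
Converting: 7.52 m/s × 3.6 = 27 km/h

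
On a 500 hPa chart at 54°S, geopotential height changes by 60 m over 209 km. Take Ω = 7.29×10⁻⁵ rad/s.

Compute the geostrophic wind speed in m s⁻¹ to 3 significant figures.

23.9 m s⁻¹

Coriolis parameter at 54°S:
f = 2Ω sin φ = 2 × 7.29×10⁻⁵ × sin 54° = 1.18×10⁻⁴ s⁻¹
Height gradient: |∂Z/∂n| = 60 m / 209000 m = 2.87×10⁻⁴
On a pressure surface, geostrophic balance gives V_g = (g/f)|∂Z/∂n|:
V_g = 9.81 × 2.87×10⁻⁴ / 1.18×10⁻⁴ = 23.9 m/s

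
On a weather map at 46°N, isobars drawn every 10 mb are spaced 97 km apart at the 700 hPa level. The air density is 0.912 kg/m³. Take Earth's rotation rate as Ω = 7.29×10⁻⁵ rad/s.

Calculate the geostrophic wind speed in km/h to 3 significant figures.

388 km/h

Coriolis parameter at 46°N:
f = 2Ω sin φ = 2 × 7.29×10⁻⁵ × sin 46° = 1.05×10⁻⁴ s⁻¹
Pressure gradient: |∂P/∂n| = 1000 Pa / 97000 m = 1.03×10⁻² Pa/m
Geostrophic balance (pressure-gradient force = Coriolis force):
V_g = (1/(fρ)) |∂P/∂n| = 1.03×10⁻² / (1.05×10⁻⁴ × 0.912) = 108 m/s
Converting: 108 m/s × 3.6 = 388 km/h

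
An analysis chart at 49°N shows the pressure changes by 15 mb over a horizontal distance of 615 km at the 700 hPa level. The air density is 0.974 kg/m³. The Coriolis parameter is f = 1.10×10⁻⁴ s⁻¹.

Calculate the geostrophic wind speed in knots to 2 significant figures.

44 knots

Pressure gradient: |∂P/∂n| = 1500 Pa / 615000 m = 2.44×10⁻³ Pa/m
Geostrophic balance (pressure-gradient force = Coriolis force):
V_g = (1/(fρ)) |∂P/∂n| = 2.44×10⁻³ / (1.10×10⁻⁴ × 0.974) = 22.8 m/s
Converting: 22.8 m/s × 1.944 = 44 knots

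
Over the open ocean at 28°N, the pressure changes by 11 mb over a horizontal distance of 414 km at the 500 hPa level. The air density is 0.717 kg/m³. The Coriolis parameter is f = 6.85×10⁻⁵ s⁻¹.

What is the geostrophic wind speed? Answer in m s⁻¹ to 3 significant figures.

54.1 m s⁻¹

Pressure gradient: |∂P/∂n| = 1100 Pa / 414000 m = 2.66×10⁻³ Pa/m
Geostrophic balance (pressure-gradient force = Coriolis force):
V_g = (1/(fρ)) |∂P/∂n| = 2.66×10⁻³ / (6.85×10⁻⁵ × 0.717) = 54.1 m/s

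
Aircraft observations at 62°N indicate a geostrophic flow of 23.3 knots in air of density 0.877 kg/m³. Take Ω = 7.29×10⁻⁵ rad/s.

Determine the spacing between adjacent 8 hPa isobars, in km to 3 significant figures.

Coriolis parameter at 62°N:
f = 2Ω sin φ = 2 × 7.29×10⁻⁵ × sin 62° = 1.29×10⁻⁴ s⁻¹
Wind speed in SI: 23.3 knots = 12.0 m/s
Geostrophic balance rearranged: |∂P/∂n| = f ρ V_g
|∂P/∂n| = 1.29×10⁻⁴ × 0.877 × 12.0 = 1.35×10⁻³ Pa/m
Isobar spacing: Δn = ΔP/|∂P/∂n| = 800 Pa / 1.35×10⁻³ Pa/m = 591158 m ≈ 591 km

591 km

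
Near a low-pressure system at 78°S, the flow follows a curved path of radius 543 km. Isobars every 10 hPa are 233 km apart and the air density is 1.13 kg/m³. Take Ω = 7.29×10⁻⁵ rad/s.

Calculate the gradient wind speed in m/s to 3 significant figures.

21.0 m/s

Coriolis parameter at 78°S:
f = 2Ω sin φ = 2 × 7.29×10⁻⁵ × sin 78° = 1.43×10⁻⁴ s⁻¹
Pressure gradient: |∂P/∂n| = 1000 Pa / 233000 m = 4.29×10⁻³ Pa/m
Geostrophic speed: V_g = |∂P/∂n|/(fρ) = 4.29×10⁻³/(1.43×10⁻⁴ × 1.13) = 26.6 m/s
Around a low, centrifugal force acts outward with Coriolis, so pressure-gradient force balances both:
(1/ρ)|∂P/∂n| = fV + V²/R  →  V² + fR·V − fR·V_g = 0
With fR = 1.43×10⁻⁴ × 543×10³ m = 77.4 m/s:
V = [−fR + √((fR)² + 4 fR V_g)]/2 = [−77.4 + √(77.4² + 4×77.4×26.6)]/2 = 21 m/s
Subgeostrophic (V < V_g = 26.6 m/s), as expected around a low.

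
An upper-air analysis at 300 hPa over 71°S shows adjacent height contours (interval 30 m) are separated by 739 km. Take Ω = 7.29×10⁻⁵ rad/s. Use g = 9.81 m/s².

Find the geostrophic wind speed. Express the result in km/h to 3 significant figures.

10.4 km/h

Coriolis parameter at 71°S:
f = 2Ω sin φ = 2 × 7.29×10⁻⁵ × sin 71° = 1.38×10⁻⁴ s⁻¹
Height gradient: |∂Z/∂n| = 30 m / 739000 m = 4.06×10⁻⁵
On a pressure surface, geostrophic balance gives V_g = (g/f)|∂Z/∂n|:
V_g = 9.81 × 4.06×10⁻⁵ / 1.38×10⁻⁴ = 2.89 m/s
Converting: 2.89 m/s × 3.6 = 10.4 km/h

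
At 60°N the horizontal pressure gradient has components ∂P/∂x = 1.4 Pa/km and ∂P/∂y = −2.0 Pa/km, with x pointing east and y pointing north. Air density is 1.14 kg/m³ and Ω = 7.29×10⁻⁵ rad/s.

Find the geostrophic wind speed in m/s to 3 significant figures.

Coriolis parameter at 60°N:
f = 2Ω sin φ = 2 × 7.29×10⁻⁵ × sin 60° = 1.26×10⁻⁴ s⁻¹
Component geostrophic relations (x east, y north):
u_g = −(1/(fρ)) ∂P/∂y,  v_g = (1/(fρ)) ∂P/∂x
u_g = −(−2.0×10⁻³)/(1.26×10⁻⁴ × 1.14) = 13.9 m/s;  v_g = (1.4×10⁻³)/(1.26×10⁻⁴ × 1.14) = 9.73 m/s
|V_g| = √(u_g² + v_g²) = 17.0 m/s

17.0 m/s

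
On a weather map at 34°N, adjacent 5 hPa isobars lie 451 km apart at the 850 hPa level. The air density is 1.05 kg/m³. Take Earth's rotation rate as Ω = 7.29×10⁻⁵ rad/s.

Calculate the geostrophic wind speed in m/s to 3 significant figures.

13.0 m/s

Coriolis parameter at 34°N:
f = 2Ω sin φ = 2 × 7.29×10⁻⁵ × sin 34° = 8.15×10⁻⁵ s⁻¹
Pressure gradient: |∂P/∂n| = 500 Pa / 451000 m = 1.11×10⁻³ Pa/m
Geostrophic balance (pressure-gradient force = Coriolis force):
V_g = (1/(fρ)) |∂P/∂n| = 1.11×10⁻³ / (8.15×10⁻⁵ × 1.05) = 13.0 m/s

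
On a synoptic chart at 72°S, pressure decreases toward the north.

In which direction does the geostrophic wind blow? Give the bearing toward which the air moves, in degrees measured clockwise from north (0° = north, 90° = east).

270°

The pressure-gradient force points toward the north (bearing 000°).
Geostrophic balance: in the Southern Hemisphere the Coriolis force deflects motion to the left, so the geostrophic wind blows 90° to the left of the pressure-gradient force (low pressure on the right).
Rotating 000° by 90° counterclockwise gives 270° — the wind blows toward the west.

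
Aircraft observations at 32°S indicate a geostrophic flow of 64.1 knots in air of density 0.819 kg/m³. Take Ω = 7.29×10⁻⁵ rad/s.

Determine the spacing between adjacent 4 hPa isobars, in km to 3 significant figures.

192 km

Coriolis parameter at 32°S:
f = 2Ω sin φ = 2 × 7.29×10⁻⁵ × sin 32° = 7.73×10⁻⁵ s⁻¹
Wind speed in SI: 64.1 knots = 33.0 m/s
Geostrophic balance rearranged: |∂P/∂n| = f ρ V_g
|∂P/∂n| = 7.73×10⁻⁵ × 0.819 × 33.0 = 2.09×10⁻³ Pa/m
Isobar spacing: Δn = ΔP/|∂P/∂n| = 400 Pa / 2.09×10⁻³ Pa/m = 191696 m ≈ 192 km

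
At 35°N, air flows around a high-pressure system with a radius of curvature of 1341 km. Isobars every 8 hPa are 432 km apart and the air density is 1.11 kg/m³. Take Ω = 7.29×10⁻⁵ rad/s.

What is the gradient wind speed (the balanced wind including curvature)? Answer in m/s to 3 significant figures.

26.0 m/s

Coriolis parameter at 35°N:
f = 2Ω sin φ = 2 × 7.29×10⁻⁵ × sin 35° = 8.36×10⁻⁵ s⁻¹
Pressure gradient: |∂P/∂n| = 800 Pa / 432000 m = 1.85×10⁻³ Pa/m
Geostrophic speed: V_g = |∂P/∂n|/(fρ) = 1.85×10⁻³/(8.36×10⁻⁵ × 1.11) = 19.9 m/s
Around a high, pressure-gradient force acts outward with centrifugal, so Coriolis balances both:
fV = (1/ρ)|∂P/∂n| + V²/R  →  V² − fR·V + fR·V_g = 0
With fR = 8.36×10⁻⁵ × 1341×10³ m = 112 m/s:
V = [fR − √((fR)² − 4 fR V_g)]/2 = [112 − √(112² − 4×112×19.9)]/2 = 26 m/s
Supergeostrophic (V > V_g = 19.9 m/s), as expected around a high.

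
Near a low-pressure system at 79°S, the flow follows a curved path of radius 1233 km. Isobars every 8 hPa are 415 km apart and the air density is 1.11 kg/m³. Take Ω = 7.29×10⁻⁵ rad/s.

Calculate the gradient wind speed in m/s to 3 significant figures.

Coriolis parameter at 79°S:
f = 2Ω sin φ = 2 × 7.29×10⁻⁵ × sin 79° = 1.43×10⁻⁴ s⁻¹
Pressure gradient: |∂P/∂n| = 800 Pa / 415000 m = 1.93×10⁻³ Pa/m
Geostrophic speed: V_g = |∂P/∂n|/(fρ) = 1.93×10⁻³/(1.43×10⁻⁴ × 1.11) = 12.1 m/s
Around a low, centrifugal force acts outward with Coriolis, so pressure-gradient force balances both:
(1/ρ)|∂P/∂n| = fV + V²/R  →  V² + fR·V − fR·V_g = 0
With fR = 1.43×10⁻⁴ × 1233×10³ m = 176 m/s:
V = [−fR + √((fR)² + 4 fR V_g)]/2 = [−176 + √(176² + 4×176×12.1)]/2 = 11.4 m/s
Subgeostrophic (V < V_g = 12.1 m/s), as expected around a low.

11.4 m/s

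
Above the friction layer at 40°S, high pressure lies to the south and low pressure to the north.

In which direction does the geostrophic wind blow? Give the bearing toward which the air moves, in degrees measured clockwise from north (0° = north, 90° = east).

270°

The pressure-gradient force points toward the north (bearing 000°).
Geostrophic balance: in the Southern Hemisphere the Coriolis force deflects motion to the left, so the geostrophic wind blows 90° to the left of the pressure-gradient force (low pressure on the right).
Rotating 000° by 90° counterclockwise gives 270° — the wind blows toward the west.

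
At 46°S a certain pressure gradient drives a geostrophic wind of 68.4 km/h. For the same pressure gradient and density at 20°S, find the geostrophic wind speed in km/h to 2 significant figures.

140 km/h

With the same pressure gradient and density, V_g ∝ 1/f ∝ 1/sin φ.
V₂ = V₁ · sin φ₁ / sin φ₂ = 68.4 × sin 46° / sin 20°
V₂ = 68.4 × 0.7193/0.3420 = 140 km/h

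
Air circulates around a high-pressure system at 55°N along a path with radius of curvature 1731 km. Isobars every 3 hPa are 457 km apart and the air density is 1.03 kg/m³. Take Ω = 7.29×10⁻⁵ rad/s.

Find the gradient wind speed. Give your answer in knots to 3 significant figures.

10.7 knots

Coriolis parameter at 55°N:
f = 2Ω sin φ = 2 × 7.29×10⁻⁵ × sin 55° = 1.19×10⁻⁴ s⁻¹
Pressure gradient: |∂P/∂n| = 300 Pa / 457000 m = 6.56×10⁻⁴ Pa/m
Geostrophic speed: V_g = |∂P/∂n|/(fρ) = 6.56×10⁻⁴/(1.19×10⁻⁴ × 1.03) = 5.34 m/s
Around a high, pressure-gradient force acts outward with centrifugal, so Coriolis balances both:
fV = (1/ρ)|∂P/∂n| + V²/R  →  V² − fR·V + fR·V_g = 0
With fR = 1.19×10⁻⁴ × 1731×10³ m = 207 m/s:
V = [fR − √((fR)² − 4 fR V_g)]/2 = [207 − √(207² − 4×207×5.34)]/2 = 5.48 m/s
Supergeostrophic (V > V_g = 5.34 m/s), as expected around a high.
Converting: 5.48 m/s × 1.944 = 10.7 knots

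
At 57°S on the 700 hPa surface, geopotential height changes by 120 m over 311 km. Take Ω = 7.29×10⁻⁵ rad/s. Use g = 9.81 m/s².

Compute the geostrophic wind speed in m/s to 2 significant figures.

31 m/s

Coriolis parameter at 57°S:
f = 2Ω sin φ = 2 × 7.29×10⁻⁵ × sin 57° = 1.22×10⁻⁴ s⁻¹
Height gradient: |∂Z/∂n| = 120 m / 311000 m = 3.86×10⁻⁴
On a pressure surface, geostrophic balance gives V_g = (g/f)|∂Z/∂n|:
V_g = 9.81 × 3.86×10⁻⁴ / 1.22×10⁻⁴ = 31.0 m/s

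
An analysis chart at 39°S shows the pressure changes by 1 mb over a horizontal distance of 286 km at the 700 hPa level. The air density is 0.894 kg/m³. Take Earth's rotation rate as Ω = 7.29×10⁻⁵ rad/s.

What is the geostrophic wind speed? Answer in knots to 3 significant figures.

8.29 knots

Coriolis parameter at 39°S:
f = 2Ω sin φ = 2 × 7.29×10⁻⁵ × sin 39° = 9.18×10⁻⁵ s⁻¹
Pressure gradient: |∂P/∂n| = 100 Pa / 286000 m = 3.50×10⁻⁴ Pa/m
Geostrophic balance (pressure-gradient force = Coriolis force):
V_g = (1/(fρ)) |∂P/∂n| = 3.50×10⁻⁴ / (9.18×10⁻⁵ × 0.894) = 4.26 m/s
Converting: 4.26 m/s × 1.944 = 8.29 knots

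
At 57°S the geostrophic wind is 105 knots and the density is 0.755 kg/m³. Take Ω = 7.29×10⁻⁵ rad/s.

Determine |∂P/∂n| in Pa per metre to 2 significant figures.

Coriolis parameter at 57°S:
f = 2Ω sin φ = 2 × 7.29×10⁻⁵ × sin 57° = 1.22×10⁻⁴ s⁻¹
Wind speed in SI: 105 knots = 54.0 m/s
Geostrophic balance rearranged: |∂P/∂n| = f ρ V_g
|∂P/∂n| = 1.22×10⁻⁴ × 0.755 × 54.0 = 4.99×10⁻³ Pa/m

5.0×10⁻³ Pa/m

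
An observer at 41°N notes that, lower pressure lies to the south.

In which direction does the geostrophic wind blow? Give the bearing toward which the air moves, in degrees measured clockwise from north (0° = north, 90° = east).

270°

The pressure-gradient force points toward the south (bearing 180°).
Geostrophic balance: in the Northern Hemisphere the Coriolis force deflects motion to the right, so the geostrophic wind blows 90° to the right of the pressure-gradient force (low pressure on the left).
Rotating 180° by 90° clockwise gives 270° — the wind blows toward the west.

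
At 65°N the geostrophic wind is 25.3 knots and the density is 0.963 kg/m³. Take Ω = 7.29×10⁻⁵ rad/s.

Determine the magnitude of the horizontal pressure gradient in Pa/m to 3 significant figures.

Coriolis parameter at 65°N:
f = 2Ω sin φ = 2 × 7.29×10⁻⁵ × sin 65° = 1.32×10⁻⁴ s⁻¹
Wind speed in SI: 25.3 knots = 13.0 m/s
Geostrophic balance rearranged: |∂P/∂n| = f ρ V_g
|∂P/∂n| = 1.32×10⁻⁴ × 0.963 × 13.0 = 1.66×10⁻³ Pa/m

1.66×10⁻³ Pa/m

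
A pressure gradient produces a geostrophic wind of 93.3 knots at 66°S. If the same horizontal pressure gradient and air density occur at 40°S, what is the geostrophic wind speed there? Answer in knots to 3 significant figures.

133 knots

With the same pressure gradient and density, V_g ∝ 1/f ∝ 1/sin φ.
V₂ = V₁ · sin φ₁ / sin φ₂ = 93.3 × sin 66° / sin 40°
V₂ = 93.3 × 0.9135/0.6428 = 133 knots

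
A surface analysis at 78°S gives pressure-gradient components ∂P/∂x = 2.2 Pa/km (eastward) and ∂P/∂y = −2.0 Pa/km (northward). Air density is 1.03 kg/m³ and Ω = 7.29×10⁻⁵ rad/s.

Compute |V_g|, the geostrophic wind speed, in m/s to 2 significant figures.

20 m/s

Coriolis parameter at 78°S:
f = 2Ω sin φ = 2 × 7.29×10⁻⁵ × sin 78° = 1.43×10⁻⁴ s⁻¹
In the Southern Hemisphere f is negative: f = −1.43×10⁻⁴ s⁻¹.
Component geostrophic relations (x east, y north):
u_g = −(1/(fρ)) ∂P/∂y,  v_g = (1/(fρ)) ∂P/∂x
u_g = −(−2.0×10⁻³)/(−1.43×10⁻⁴ × 1.03) = −13.6 m/s;  v_g = (2.2×10⁻³)/(−1.43×10⁻⁴ × 1.03) = −15.0 m/s
|V_g| = √(u_g² + v_g²) = 20.2 m/s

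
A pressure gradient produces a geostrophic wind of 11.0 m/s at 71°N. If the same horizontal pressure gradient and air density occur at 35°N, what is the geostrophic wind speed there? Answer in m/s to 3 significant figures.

18.1 m/s

With the same pressure gradient and density, V_g ∝ 1/f ∝ 1/sin φ.
V₂ = V₁ · sin φ₁ / sin φ₂ = 11.0 × sin 71° / sin 35°
V₂ = 11.0 × 0.9455/0.5736 = 18.1 m/s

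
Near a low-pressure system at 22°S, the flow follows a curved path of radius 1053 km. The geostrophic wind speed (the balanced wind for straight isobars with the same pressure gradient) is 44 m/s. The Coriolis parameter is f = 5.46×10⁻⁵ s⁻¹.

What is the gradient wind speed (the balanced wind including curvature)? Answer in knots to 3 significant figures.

56.7 knots

Around a low, centrifugal force acts outward with Coriolis, so pressure-gradient force balances both:
(1/ρ)|∂P/∂n| = fV + V²/R  →  V² + fR·V − fR·V_g = 0
With fR = 5.46×10⁻⁵ × 1053×10³ m = 57.5 m/s:
V = [−fR + √((fR)² + 4 fR V_g)]/2 = [−57.5 + √(57.5² + 4×57.5×44)]/2 = 29.2 m/s
Subgeostrophic (V < V_g = 44 m/s), as expected around a low.
Converting: 29.2 m/s × 1.944 = 56.7 knots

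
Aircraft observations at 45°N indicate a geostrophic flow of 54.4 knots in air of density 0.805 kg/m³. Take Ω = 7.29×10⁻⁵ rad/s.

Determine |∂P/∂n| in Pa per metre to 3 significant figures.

2.32×10⁻³ Pa/m

Coriolis parameter at 45°N:
f = 2Ω sin φ = 2 × 7.29×10⁻⁵ × sin 45° = 1.03×10⁻⁴ s⁻¹
Wind speed in SI: 54.4 knots = 28.0 m/s
Geostrophic balance rearranged: |∂P/∂n| = f ρ V_g
|∂P/∂n| = 1.03×10⁻⁴ × 0.805 × 28.0 = 2.32×10⁻³ Pa/m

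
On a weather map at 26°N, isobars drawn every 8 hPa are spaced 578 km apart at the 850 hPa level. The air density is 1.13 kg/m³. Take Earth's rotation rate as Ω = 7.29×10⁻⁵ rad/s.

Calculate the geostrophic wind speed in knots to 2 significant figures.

37 knots

Coriolis parameter at 26°N:
f = 2Ω sin φ = 2 × 7.29×10⁻⁵ × sin 26° = 6.39×10⁻⁵ s⁻¹
Pressure gradient: |∂P/∂n| = 800 Pa / 578000 m = 1.38×10⁻³ Pa/m
Geostrophic balance (pressure-gradient force = Coriolis force):
V_g = (1/(fρ)) |∂P/∂n| = 1.38×10⁻³ / (6.39×10⁻⁵ × 1.13) = 19.2 m/s
Converting: 19.2 m/s × 1.944 = 37 knots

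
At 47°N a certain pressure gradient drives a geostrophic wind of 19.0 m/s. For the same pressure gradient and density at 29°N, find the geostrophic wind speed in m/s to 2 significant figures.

With the same pressure gradient and density, V_g ∝ 1/f ∝ 1/sin φ.
V₂ = V₁ · sin φ₁ / sin φ₂ = 19.0 × sin 47° / sin 29°
V₂ = 19.0 × 0.7314/0.4848 = 29 m/s

29 m/s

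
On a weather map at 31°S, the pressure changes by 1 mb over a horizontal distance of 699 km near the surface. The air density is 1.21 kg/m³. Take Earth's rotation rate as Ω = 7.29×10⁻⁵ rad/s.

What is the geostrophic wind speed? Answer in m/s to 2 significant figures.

1.6 m/s

Coriolis parameter at 31°S:
f = 2Ω sin φ = 2 × 7.29×10⁻⁵ × sin 31° = 7.51×10⁻⁵ s⁻¹
Pressure gradient: |∂P/∂n| = 100 Pa / 699000 m = 1.43×10⁻⁴ Pa/m
Geostrophic balance (pressure-gradient force = Coriolis force):
V_g = (1/(fρ)) |∂P/∂n| = 1.43×10⁻⁴ / (7.51×10⁻⁵ × 1.21) = 1.57 m/s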